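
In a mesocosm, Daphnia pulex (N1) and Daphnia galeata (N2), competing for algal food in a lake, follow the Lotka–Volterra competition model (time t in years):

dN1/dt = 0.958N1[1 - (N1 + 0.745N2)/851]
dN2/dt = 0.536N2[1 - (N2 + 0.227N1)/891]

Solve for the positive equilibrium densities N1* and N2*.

N1* ≈ 225, N2* ≈ 840

Setting both brackets to zero gives the nullclines N1 + 0.745N2 = 851 and 0.227N1 + N2 = 891.
Substituting N2 = 891 - 0.227N1 into the first: N1(1 - 0.745·0.227) = 851 - 0.745·891.
So N1* = 187/0.831 = 225, and then N2* = 891 - 0.227·225 = 840.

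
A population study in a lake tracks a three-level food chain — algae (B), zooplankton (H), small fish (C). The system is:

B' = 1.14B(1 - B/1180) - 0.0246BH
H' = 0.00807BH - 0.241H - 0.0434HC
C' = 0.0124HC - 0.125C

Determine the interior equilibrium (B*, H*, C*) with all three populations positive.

From dC/dt = 0: 0.0124H* = 0.125, so H* = 10.1.
From dB/dt = 0: 1.14(1 - B*/1180) = 0.0246·10.1, giving B* = 1180·(1 - 0.218) = 923.
From dH/dt = 0: 0.00807·923 - 0.241 = 0.0434C*, so C* = 7.21/0.0434 = 166.

B* ≈ 923, H* ≈ 10.1, C* ≈ 166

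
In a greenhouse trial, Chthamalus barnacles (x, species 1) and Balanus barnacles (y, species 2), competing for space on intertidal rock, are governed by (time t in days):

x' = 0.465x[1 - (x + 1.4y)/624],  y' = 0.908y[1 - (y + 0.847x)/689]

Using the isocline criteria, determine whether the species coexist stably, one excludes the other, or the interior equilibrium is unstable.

species 2 excludes species 1

Compare the nullcline intercepts: K1/α12 = 624/1.4 = 446 < K2 = 689; K2/α21 = 689/0.847 = 813 > K1 = 624.
Since the inequalities point opposite ways, species 2 can invade but species 1 cannot.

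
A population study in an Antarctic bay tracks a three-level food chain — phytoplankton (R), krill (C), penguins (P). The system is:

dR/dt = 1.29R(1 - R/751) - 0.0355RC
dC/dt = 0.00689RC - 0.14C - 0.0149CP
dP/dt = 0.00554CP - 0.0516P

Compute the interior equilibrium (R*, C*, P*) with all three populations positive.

From dP/dt = 0: 0.00554C* = 0.0516, so C* = 9.31.
From dR/dt = 0: 1.29(1 - R*/751) = 0.0355·9.31, giving R* = 751·(1 - 0.256) = 559.
From dC/dt = 0: 0.00689·559 - 0.14 = 0.0149P*, so P* = 3.71/0.0149 = 249.

R* ≈ 559, C* ≈ 9.31, P* ≈ 249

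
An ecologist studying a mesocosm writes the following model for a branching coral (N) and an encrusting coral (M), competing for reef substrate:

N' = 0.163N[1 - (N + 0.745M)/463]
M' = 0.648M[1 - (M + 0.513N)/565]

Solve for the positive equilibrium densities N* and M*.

N* ≈ 68.1, M* ≈ 530

Setting both brackets to zero gives the nullclines N + 0.745M = 463 and 0.513N + M = 565.
Substituting M = 565 - 0.513N into the first: N(1 - 0.745·0.513) = 463 - 0.745·565.
So N* = 42.1/0.618 = 68.1, and then M* = 565 - 0.513·68.1 = 530.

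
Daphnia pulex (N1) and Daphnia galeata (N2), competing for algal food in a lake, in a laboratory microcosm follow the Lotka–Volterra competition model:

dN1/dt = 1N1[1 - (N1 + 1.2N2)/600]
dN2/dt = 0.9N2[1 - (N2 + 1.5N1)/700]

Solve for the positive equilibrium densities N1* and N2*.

N1* ≈ 300, N2* ≈ 250

Setting both brackets to zero gives the nullclines N1 + 1.2N2 = 600 and 1.5N1 + N2 = 700.
Substituting N2 = 700 - 1.5N1 into the first: N1(1 - 1.2·1.5) = 600 - 1.2·700.
So N1* = -240/-0.8 = 300, and then N2* = 700 - 1.5·300 = 250.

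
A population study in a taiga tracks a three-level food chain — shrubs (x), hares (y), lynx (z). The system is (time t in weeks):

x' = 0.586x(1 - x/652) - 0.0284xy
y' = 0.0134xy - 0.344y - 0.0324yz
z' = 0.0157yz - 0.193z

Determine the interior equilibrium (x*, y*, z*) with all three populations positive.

From dz/dt = 0: 0.0157y* = 0.193, so y* = 12.3.
From dx/dt = 0: 0.586(1 - x*/652) = 0.0284·12.3, giving x* = 652·(1 - 0.596) = 264.
From dy/dt = 0: 0.0134·264 - 0.344 = 0.0324z*, so z* = 3.19/0.0324 = 98.4.

x* ≈ 264, y* ≈ 12.3, z* ≈ 98.4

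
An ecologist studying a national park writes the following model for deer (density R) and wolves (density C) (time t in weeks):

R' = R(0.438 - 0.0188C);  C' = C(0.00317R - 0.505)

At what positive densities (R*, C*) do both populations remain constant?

R* ≈ 159, C* ≈ 23.3

Set dC/dt = 0 with C > 0: 0.00317R - 0.505 = 0, so R* = 0.505/0.00317 = 159.
Set dR/dt = 0 with R > 0: 0.438 - 0.0188C = 0, so C* = 0.438/0.0188 = 23.3.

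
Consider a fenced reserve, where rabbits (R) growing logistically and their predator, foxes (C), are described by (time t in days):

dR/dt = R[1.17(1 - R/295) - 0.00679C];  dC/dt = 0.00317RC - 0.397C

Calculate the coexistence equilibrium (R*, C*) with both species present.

From dC/dt = 0 with C > 0: 0.00317R* = 0.397, so R* = 125.
Substitute into dR/dt = 0: 1.17(1 - 125/295) = 0.00679C*.
The bracket is 0.575, giving C* = 0.673/0.00679 = 99.2.

R* ≈ 125, C* ≈ 99.2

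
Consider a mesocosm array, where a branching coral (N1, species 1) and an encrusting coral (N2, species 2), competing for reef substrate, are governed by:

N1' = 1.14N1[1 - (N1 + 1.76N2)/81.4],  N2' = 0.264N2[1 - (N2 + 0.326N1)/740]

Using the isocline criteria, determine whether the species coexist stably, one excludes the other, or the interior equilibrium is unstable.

species 2 excludes species 1

Compare the nullcline intercepts: K1/α12 = 81.4/1.76 = 46.2 < K2 = 740; K2/α21 = 740/0.326 = 2270 > K1 = 81.4.
Since the inequalities point opposite ways, species 2 can invade but species 1 cannot.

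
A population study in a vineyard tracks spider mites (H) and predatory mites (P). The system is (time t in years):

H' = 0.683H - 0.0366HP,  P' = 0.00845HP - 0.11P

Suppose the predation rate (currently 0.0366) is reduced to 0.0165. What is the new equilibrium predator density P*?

At the interior fixed point, setting dH/dt = 0 with H > 0 fixes P* = (prey growth rate)/(HP coefficient) — independent of the other coefficients.
With the change, P* = 0.683/0.0165 = 41.4; it rises from 18.7.

P* ≈ 41.4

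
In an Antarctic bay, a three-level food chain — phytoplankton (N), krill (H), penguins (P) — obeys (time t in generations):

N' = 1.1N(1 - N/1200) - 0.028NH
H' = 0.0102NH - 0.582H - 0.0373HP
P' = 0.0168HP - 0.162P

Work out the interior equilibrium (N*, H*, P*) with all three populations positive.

N* ≈ 905, H* ≈ 9.64, P* ≈ 232

From dP/dt = 0: 0.0168H* = 0.162, so H* = 9.64.
From dN/dt = 0: 1.1(1 - N*/1200) = 0.028·9.64, giving N* = 1200·(1 - 0.245) = 905.
From dH/dt = 0: 0.0102·905 - 0.582 = 0.0373P*, so P* = 8.65/0.0373 = 232.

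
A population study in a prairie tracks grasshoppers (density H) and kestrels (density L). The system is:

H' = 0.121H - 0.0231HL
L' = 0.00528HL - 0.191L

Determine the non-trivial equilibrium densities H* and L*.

H* ≈ 36.2, L* ≈ 5.24

Set dL/dt = 0 with L > 0: 0.00528H - 0.191 = 0, so H* = 0.191/0.00528 = 36.2.
Set dH/dt = 0 with H > 0: 0.121 - 0.0231L = 0, so L* = 0.121/0.0231 = 5.24.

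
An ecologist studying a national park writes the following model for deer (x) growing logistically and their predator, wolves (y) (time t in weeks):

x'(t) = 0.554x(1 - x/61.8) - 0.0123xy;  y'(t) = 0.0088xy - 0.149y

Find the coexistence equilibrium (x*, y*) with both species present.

x* ≈ 16.9, y* ≈ 32.7

From dy/dt = 0 with y > 0: 0.0088x* = 0.149, so x* = 16.9.
Substitute into dx/dt = 0: 0.554(1 - 16.9/61.8) = 0.0123y*.
The bracket is 0.726, giving y* = 0.402/0.0123 = 32.7.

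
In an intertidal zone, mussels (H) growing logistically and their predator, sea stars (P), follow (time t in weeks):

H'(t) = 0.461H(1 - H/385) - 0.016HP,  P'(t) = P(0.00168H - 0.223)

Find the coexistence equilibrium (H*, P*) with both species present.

From dP/dt = 0 with P > 0: 0.00168H* = 0.223, so H* = 133.
Substitute into dH/dt = 0: 0.461(1 - 133/385) = 0.016P*.
The bracket is 0.655, giving P* = 0.302/0.016 = 18.9.

H* ≈ 133, P* ≈ 18.9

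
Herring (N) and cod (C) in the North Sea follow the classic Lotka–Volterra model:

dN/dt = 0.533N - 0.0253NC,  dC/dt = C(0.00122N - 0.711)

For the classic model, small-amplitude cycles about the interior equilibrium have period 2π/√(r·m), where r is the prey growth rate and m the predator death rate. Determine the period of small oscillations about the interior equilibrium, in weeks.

T ≈ 10.2 weeks

Here r = 0.533 and m = 0.711, so r·m = 0.379.
ω = √0.379 = 0.616 per week, hence T = 2π/ω ≈ 10.2 weeks.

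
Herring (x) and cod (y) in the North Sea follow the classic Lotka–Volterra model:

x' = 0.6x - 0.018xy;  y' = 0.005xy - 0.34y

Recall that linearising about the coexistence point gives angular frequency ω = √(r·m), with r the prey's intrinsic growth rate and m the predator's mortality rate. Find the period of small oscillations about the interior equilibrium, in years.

Here r = 0.6 and m = 0.34, so r·m = 0.204.
ω = √0.204 = 0.452 per year, hence T = 2π/ω ≈ 13.9 years.

T ≈ 13.9 years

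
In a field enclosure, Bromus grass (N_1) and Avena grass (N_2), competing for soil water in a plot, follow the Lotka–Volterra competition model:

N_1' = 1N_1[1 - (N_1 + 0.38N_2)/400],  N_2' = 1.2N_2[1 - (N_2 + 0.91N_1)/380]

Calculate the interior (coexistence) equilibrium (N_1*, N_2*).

N_1* ≈ 391, N_2* ≈ 24.5

Setting both brackets to zero gives the nullclines N_1 + 0.38N_2 = 400 and 0.91N_1 + N_2 = 380.
Substituting N_2 = 380 - 0.91N_1 into the first: N_1(1 - 0.38·0.91) = 400 - 0.38·380.
So N_1* = 256/0.654 = 391, and then N_2* = 380 - 0.91·391 = 24.5.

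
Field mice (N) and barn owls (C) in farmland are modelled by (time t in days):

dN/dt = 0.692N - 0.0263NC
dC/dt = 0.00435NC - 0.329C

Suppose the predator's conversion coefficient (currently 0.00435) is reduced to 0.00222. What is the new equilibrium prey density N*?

At the interior fixed point, setting dC/dt = 0 with C > 0 fixes N* = (predator death rate)/(NC coefficient) — independent of the other coefficients.
With the change, N* = 0.329/0.00222 = 148; it rises from 75.6.

N* ≈ 148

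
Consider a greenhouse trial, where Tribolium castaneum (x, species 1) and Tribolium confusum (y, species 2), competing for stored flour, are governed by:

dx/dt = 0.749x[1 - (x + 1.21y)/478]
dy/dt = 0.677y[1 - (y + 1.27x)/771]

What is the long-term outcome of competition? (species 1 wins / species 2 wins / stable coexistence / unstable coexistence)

Compare the nullcline intercepts: K1/α12 = 478/1.21 = 395 < K2 = 771; K2/α21 = 771/1.27 = 607 > K1 = 478.
Since the inequalities point opposite ways, species 2 can invade but species 1 cannot.

species 2 excludes species 1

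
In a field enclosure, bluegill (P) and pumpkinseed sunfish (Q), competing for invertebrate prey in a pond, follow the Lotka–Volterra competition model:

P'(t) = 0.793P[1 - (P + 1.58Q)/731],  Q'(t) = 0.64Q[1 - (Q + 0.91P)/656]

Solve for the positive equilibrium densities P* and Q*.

Setting both brackets to zero gives the nullclines P + 1.58Q = 731 and 0.91P + Q = 656.
Substituting Q = 656 - 0.91P into the first: P(1 - 1.58·0.91) = 731 - 1.58·656.
So P* = -305/-0.438 = 698, and then Q* = 656 - 0.91·698 = 21.

P* ≈ 698, Q* ≈ 21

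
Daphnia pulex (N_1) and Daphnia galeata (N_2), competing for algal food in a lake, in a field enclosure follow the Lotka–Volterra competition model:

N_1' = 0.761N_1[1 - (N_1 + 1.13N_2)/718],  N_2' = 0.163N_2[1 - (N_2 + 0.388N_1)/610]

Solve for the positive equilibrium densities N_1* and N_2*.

Setting both brackets to zero gives the nullclines N_1 + 1.13N_2 = 718 and 0.388N_1 + N_2 = 610.
Substituting N_2 = 610 - 0.388N_1 into the first: N_1(1 - 1.13·0.388) = 718 - 1.13·610.
So N_1* = 28.7/0.562 = 51.1, and then N_2* = 610 - 0.388·51.1 = 590.

N_1* ≈ 51.1, N_2* ≈ 590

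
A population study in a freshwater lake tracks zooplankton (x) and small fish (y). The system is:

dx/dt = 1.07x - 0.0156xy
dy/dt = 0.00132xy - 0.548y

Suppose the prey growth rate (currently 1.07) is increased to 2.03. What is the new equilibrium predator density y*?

y* ≈ 130

At the interior fixed point, setting dx/dt = 0 with x > 0 fixes y* = (prey growth rate)/(xy coefficient) — independent of the other coefficients.
With the change, y* = 2.03/0.0156 = 130; it rises from 68.6.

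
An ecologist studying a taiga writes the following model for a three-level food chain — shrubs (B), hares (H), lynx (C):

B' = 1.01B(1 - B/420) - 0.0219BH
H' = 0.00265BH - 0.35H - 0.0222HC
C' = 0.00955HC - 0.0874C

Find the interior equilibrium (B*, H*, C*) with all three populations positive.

B* ≈ 337, H* ≈ 9.15, C* ≈ 24.4

From dC/dt = 0: 0.00955H* = 0.0874, so H* = 9.15.
From dB/dt = 0: 1.01(1 - B*/420) = 0.0219·9.15, giving B* = 420·(1 - 0.198) = 337.
From dH/dt = 0: 0.00265·337 - 0.35 = 0.0222C*, so C* = 0.542/0.0222 = 24.4.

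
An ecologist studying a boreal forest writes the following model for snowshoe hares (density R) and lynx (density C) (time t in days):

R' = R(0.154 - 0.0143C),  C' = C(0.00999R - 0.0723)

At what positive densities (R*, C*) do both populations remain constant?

R* ≈ 7.24, C* ≈ 10.8

Set dC/dt = 0 with C > 0: 0.00999R - 0.0723 = 0, so R* = 0.0723/0.00999 = 7.24.
Set dR/dt = 0 with R > 0: 0.154 - 0.0143C = 0, so C* = 0.154/0.0143 = 10.8.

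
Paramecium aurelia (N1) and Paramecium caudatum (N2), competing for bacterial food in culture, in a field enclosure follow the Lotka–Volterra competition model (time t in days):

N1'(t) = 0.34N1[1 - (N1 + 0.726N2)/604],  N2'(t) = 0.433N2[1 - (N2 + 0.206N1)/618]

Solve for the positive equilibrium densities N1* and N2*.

Setting both brackets to zero gives the nullclines N1 + 0.726N2 = 604 and 0.206N1 + N2 = 618.
Substituting N2 = 618 - 0.206N1 into the first: N1(1 - 0.726·0.206) = 604 - 0.726·618.
So N1* = 155/0.85 = 183, and then N2* = 618 - 0.206·183 = 580.

N1* ≈ 183, N2* ≈ 580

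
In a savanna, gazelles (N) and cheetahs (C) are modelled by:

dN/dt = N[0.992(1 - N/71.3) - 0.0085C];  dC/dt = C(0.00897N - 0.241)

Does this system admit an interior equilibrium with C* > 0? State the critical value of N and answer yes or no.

Threshold N = 26.9; K > 26.9, so yes, the predator persists.

The predator equation gives dC/dt > 0 only when N > 0.241/0.00897 = 26.9.
Without the predator, N → K = 71.3. Since 71.3 > 26.9, the predator can invade and persist.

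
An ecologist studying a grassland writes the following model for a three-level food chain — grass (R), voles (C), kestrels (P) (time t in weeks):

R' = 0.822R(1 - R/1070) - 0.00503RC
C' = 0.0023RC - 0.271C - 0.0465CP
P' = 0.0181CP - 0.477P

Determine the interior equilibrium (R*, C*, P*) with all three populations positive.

R* ≈ 897, C* ≈ 26.4, P* ≈ 38.6

From dP/dt = 0: 0.0181C* = 0.477, so C* = 26.4.
From dR/dt = 0: 0.822(1 - R*/1070) = 0.00503·26.4, giving R* = 1070·(1 - 0.161) = 897.
From dC/dt = 0: 0.0023·897 - 0.271 = 0.0465P*, so P* = 1.79/0.0465 = 38.6.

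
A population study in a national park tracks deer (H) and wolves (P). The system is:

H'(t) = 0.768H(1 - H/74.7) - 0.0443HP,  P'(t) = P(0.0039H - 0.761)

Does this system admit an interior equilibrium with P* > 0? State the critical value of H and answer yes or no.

The predator equation gives dP/dt > 0 only when H > 0.761/0.0039 = 195.
Without the predator, H → K = 74.7. Since 74.7 < 195, the predator cannot invade.

Threshold H = 195; K < 195, so no, the predator goes extinct.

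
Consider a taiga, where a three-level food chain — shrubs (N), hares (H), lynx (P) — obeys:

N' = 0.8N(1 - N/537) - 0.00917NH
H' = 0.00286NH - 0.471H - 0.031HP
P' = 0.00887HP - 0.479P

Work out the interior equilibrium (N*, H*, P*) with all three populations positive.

From dP/dt = 0: 0.00887H* = 0.479, so H* = 54.
From dN/dt = 0: 0.8(1 - N*/537) = 0.00917·54, giving N* = 537·(1 - 0.619) = 205.
From dH/dt = 0: 0.00286·205 - 0.471 = 0.031P*, so P* = 0.114/0.031 = 3.68.

N* ≈ 205, H* ≈ 54, P* ≈ 3.68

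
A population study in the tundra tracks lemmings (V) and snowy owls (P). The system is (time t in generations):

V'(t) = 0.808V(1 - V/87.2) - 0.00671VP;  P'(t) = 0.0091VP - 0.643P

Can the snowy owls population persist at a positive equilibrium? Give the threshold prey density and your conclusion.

The predator equation gives dP/dt > 0 only when V > 0.643/0.0091 = 70.7.
Without the predator, V → K = 87.2. Since 87.2 > 70.7, the predator can invade and persist.

Threshold V = 70.7; K > 70.7, so yes, the predator persists.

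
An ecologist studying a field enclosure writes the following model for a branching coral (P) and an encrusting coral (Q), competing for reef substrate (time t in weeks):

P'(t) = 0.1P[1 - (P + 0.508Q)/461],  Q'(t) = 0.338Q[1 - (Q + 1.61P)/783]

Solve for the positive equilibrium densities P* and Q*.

Setting both brackets to zero gives the nullclines P + 0.508Q = 461 and 1.61P + Q = 783.
Substituting Q = 783 - 1.61P into the first: P(1 - 0.508·1.61) = 461 - 0.508·783.
So P* = 63.2/0.182 = 347, and then Q* = 783 - 1.61·347 = 224.

P* ≈ 347, Q* ≈ 224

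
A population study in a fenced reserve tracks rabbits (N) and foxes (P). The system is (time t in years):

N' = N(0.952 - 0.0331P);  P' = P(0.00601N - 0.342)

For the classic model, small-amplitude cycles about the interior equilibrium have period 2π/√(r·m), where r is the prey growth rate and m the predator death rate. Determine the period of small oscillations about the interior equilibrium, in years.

Here r = 0.952 and m = 0.342, so r·m = 0.326.
ω = √0.326 = 0.571 per year, hence T = 2π/ω ≈ 11 years.

T ≈ 11 years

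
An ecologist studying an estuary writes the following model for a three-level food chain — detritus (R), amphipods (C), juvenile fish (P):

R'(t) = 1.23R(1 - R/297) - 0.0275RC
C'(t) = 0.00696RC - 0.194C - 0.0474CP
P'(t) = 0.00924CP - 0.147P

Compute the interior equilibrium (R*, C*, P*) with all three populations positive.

From dP/dt = 0: 0.00924C* = 0.147, so C* = 15.9.
From dR/dt = 0: 1.23(1 - R*/297) = 0.0275·15.9, giving R* = 297·(1 - 0.356) = 191.
From dC/dt = 0: 0.00696·191 - 0.194 = 0.0474P*, so P* = 1.14/0.0474 = 24.

R* ≈ 191, C* ≈ 15.9, P* ≈ 24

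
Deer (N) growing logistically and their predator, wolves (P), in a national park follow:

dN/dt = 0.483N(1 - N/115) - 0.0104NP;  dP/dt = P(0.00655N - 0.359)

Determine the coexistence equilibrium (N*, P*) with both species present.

From dP/dt = 0 with P > 0: 0.00655N* = 0.359, so N* = 54.8.
Substitute into dN/dt = 0: 0.483(1 - 54.8/115) = 0.0104P*.
The bracket is 0.523, giving P* = 0.253/0.0104 = 24.3.

N* ≈ 54.8, P* ≈ 24.3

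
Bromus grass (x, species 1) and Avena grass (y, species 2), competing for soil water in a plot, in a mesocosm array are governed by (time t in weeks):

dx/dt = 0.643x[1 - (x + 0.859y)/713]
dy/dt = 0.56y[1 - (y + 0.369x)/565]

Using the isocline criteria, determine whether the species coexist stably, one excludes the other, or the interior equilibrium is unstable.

Compare the nullcline intercepts: K1/α12 = 713/0.859 = 830 > K2 = 565; K2/α21 = 565/0.369 = 1530 > K1 = 713.
Since both inequalities hold, each species can invade when rare, so the interior equilibrium is stable.

stable coexistence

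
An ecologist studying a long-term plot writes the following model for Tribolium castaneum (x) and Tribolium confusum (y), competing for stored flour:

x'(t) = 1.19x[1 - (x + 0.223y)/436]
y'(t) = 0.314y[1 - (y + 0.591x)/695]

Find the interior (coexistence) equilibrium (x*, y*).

x* ≈ 324, y* ≈ 504

Setting both brackets to zero gives the nullclines x + 0.223y = 436 and 0.591x + y = 695.
Substituting y = 695 - 0.591x into the first: x(1 - 0.223·0.591) = 436 - 0.223·695.
So x* = 281/0.868 = 324, and then y* = 695 - 0.591·324 = 504.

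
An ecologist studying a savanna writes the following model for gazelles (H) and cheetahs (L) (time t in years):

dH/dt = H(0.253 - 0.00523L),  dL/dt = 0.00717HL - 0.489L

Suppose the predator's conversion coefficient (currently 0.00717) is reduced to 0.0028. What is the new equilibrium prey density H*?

At the interior fixed point, setting dL/dt = 0 with L > 0 fixes H* = (predator death rate)/(HL coefficient) — independent of the other coefficients.
With the change, H* = 0.489/0.0028 = 175; it rises from 68.2.

H* ≈ 175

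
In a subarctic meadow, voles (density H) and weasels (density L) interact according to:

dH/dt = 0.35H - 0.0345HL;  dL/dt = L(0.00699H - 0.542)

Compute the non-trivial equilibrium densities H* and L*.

H* ≈ 77.5, L* ≈ 10.1

Set dL/dt = 0 with L > 0: 0.00699H - 0.542 = 0, so H* = 0.542/0.00699 = 77.5.
Set dH/dt = 0 with H > 0: 0.35 - 0.0345L = 0, so L* = 0.35/0.0345 = 10.1.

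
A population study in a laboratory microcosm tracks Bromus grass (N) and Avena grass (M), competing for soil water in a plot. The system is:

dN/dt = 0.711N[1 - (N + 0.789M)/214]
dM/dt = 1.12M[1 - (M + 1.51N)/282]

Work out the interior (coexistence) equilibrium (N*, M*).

Setting both brackets to zero gives the nullclines N + 0.789M = 214 and 1.51N + M = 282.
Substituting M = 282 - 1.51N into the first: N(1 - 0.789·1.51) = 214 - 0.789·282.
So N* = -8.5/-0.191 = 44.4, and then M* = 282 - 1.51·44.4 = 215.

N* ≈ 44.4, M* ≈ 215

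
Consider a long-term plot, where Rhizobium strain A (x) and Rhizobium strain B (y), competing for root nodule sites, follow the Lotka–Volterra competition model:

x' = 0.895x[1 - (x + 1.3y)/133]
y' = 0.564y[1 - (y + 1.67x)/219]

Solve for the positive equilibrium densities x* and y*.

Setting both brackets to zero gives the nullclines x + 1.3y = 133 and 1.67x + y = 219.
Substituting y = 219 - 1.67x into the first: x(1 - 1.3·1.67) = 133 - 1.3·219.
So x* = -152/-1.17 = 130, and then y* = 219 - 1.67·130 = 2.66.

x* ≈ 130, y* ≈ 2.66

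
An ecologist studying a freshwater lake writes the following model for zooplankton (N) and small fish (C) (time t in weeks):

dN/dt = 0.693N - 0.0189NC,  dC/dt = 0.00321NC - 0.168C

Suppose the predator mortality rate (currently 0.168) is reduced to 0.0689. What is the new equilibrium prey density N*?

N* ≈ 21.5

At the interior fixed point, setting dC/dt = 0 with C > 0 fixes N* = (predator death rate)/(NC coefficient) — independent of the other coefficients.
With the change, N* = 0.0689/0.00321 = 21.5; it falls from 52.3.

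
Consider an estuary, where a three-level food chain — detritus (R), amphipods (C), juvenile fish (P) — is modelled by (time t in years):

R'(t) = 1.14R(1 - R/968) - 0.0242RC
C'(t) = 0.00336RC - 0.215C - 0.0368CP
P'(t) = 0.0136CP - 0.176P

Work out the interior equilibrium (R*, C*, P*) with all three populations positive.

From dP/dt = 0: 0.0136C* = 0.176, so C* = 12.9.
From dR/dt = 0: 1.14(1 - R*/968) = 0.0242·12.9, giving R* = 968·(1 - 0.275) = 702.
From dC/dt = 0: 0.00336·702 - 0.215 = 0.0368P*, so P* = 2.14/0.0368 = 58.3.

R* ≈ 702, C* ≈ 12.9, P* ≈ 58.3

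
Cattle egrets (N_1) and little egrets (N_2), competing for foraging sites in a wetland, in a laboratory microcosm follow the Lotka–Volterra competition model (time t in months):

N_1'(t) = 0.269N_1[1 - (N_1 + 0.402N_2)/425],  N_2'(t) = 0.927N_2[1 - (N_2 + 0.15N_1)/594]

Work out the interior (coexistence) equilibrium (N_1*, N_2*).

Setting both brackets to zero gives the nullclines N_1 + 0.402N_2 = 425 and 0.15N_1 + N_2 = 594.
Substituting N_2 = 594 - 0.15N_1 into the first: N_1(1 - 0.402·0.15) = 425 - 0.402·594.
So N_1* = 186/0.94 = 198, and then N_2* = 594 - 0.15·198 = 564.

N_1* ≈ 198, N_2* ≈ 564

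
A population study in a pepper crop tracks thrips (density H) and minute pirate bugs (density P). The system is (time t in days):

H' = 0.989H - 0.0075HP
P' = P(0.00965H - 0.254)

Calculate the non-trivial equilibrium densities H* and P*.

Set dP/dt = 0 with P > 0: 0.00965H - 0.254 = 0, so H* = 0.254/0.00965 = 26.3.
Set dH/dt = 0 with H > 0: 0.989 - 0.0075P = 0, so P* = 0.989/0.0075 = 132.

H* ≈ 26.3, P* ≈ 132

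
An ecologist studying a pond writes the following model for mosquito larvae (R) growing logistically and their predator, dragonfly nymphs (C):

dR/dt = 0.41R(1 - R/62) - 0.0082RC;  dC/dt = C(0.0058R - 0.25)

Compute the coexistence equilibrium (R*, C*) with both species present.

R* ≈ 43.1, C* ≈ 15.2

From dC/dt = 0 with C > 0: 0.0058R* = 0.25, so R* = 43.1.
Substitute into dR/dt = 0: 0.41(1 - 43.1/62) = 0.0082C*.
The bracket is 0.305, giving C* = 0.125/0.0082 = 15.2.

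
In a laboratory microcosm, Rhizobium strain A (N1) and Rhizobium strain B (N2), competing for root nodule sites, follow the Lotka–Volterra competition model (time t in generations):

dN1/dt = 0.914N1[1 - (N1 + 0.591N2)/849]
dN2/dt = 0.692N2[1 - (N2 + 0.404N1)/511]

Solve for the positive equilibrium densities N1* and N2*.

N1* ≈ 719, N2* ≈ 221

Setting both brackets to zero gives the nullclines N1 + 0.591N2 = 849 and 0.404N1 + N2 = 511.
Substituting N2 = 511 - 0.404N1 into the first: N1(1 - 0.591·0.404) = 849 - 0.591·511.
So N1* = 547/0.761 = 719, and then N2* = 511 - 0.404·719 = 221.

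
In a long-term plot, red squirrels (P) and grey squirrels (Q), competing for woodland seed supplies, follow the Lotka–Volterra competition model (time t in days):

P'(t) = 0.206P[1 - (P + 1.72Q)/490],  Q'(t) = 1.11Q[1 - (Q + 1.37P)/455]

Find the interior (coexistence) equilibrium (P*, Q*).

P* ≈ 216, Q* ≈ 159

Setting both brackets to zero gives the nullclines P + 1.72Q = 490 and 1.37P + Q = 455.
Substituting Q = 455 - 1.37P into the first: P(1 - 1.72·1.37) = 490 - 1.72·455.
So P* = -293/-1.36 = 216, and then Q* = 455 - 1.37·216 = 159.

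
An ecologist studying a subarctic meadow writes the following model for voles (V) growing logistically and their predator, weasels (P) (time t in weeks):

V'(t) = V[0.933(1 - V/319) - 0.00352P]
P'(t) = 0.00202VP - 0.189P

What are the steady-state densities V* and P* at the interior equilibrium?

From dP/dt = 0 with P > 0: 0.00202V* = 0.189, so V* = 93.6.
Substitute into dV/dt = 0: 0.933(1 - 93.6/319) = 0.00352P*.
The bracket is 0.707, giving P* = 0.659/0.00352 = 187.

V* ≈ 93.6, P* ≈ 187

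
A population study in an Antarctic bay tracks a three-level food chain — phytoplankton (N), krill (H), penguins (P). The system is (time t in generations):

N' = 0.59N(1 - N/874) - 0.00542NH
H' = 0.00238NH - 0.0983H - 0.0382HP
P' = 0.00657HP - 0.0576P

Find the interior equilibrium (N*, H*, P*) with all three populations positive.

N* ≈ 804, H* ≈ 8.77, P* ≈ 47.5

From dP/dt = 0: 0.00657H* = 0.0576, so H* = 8.77.
From dN/dt = 0: 0.59(1 - N*/874) = 0.00542·8.77, giving N* = 874·(1 - 0.0805) = 804.
From dH/dt = 0: 0.00238·804 - 0.0983 = 0.0382P*, so P* = 1.81/0.0382 = 47.5.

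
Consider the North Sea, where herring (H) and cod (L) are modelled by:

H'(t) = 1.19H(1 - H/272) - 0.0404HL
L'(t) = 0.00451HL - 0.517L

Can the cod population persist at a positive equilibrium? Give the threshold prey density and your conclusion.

The predator equation gives dL/dt > 0 only when H > 0.517/0.00451 = 115.
Without the predator, H → K = 272. Since 272 > 115, the predator can invade and persist.

Threshold H = 115; K > 115, so yes, the predator persists.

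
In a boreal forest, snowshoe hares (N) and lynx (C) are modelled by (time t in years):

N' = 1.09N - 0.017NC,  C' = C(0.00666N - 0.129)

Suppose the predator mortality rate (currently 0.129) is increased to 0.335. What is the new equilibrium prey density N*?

N* ≈ 50.3

At the interior fixed point, setting dC/dt = 0 with C > 0 fixes N* = (predator death rate)/(NC coefficient) — independent of the other coefficients.
With the change, N* = 0.335/0.00666 = 50.3; it rises from 19.4.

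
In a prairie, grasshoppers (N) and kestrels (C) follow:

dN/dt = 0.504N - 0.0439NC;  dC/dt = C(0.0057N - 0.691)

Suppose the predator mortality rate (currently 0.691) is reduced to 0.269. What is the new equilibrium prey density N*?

At the interior fixed point, setting dC/dt = 0 with C > 0 fixes N* = (predator death rate)/(NC coefficient) — independent of the other coefficients.
With the change, N* = 0.269/0.0057 = 47.2; it falls from 121.

N* ≈ 47.2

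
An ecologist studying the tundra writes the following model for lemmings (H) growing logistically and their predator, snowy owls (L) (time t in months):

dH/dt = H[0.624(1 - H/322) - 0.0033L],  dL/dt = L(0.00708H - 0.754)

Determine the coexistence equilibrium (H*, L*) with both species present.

H* ≈ 106, L* ≈ 127

From dL/dt = 0 with L > 0: 0.00708H* = 0.754, so H* = 106.
Substitute into dH/dt = 0: 0.624(1 - 106/322) = 0.0033L*.
The bracket is 0.669, giving L* = 0.418/0.0033 = 127.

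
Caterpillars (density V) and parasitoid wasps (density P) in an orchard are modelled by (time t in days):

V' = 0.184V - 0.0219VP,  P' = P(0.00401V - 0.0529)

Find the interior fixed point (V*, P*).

V* ≈ 13.2, P* ≈ 8.4

Set dP/dt = 0 with P > 0: 0.00401V - 0.0529 = 0, so V* = 0.0529/0.00401 = 13.2.
Set dV/dt = 0 with V > 0: 0.184 - 0.0219P = 0, so P* = 0.184/0.0219 = 8.4.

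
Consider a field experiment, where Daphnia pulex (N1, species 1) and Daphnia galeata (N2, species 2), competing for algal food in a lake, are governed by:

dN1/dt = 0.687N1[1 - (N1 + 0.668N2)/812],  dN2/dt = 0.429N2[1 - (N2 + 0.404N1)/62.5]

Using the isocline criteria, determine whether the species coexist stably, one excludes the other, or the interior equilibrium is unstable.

species 1 excludes species 2

Compare the nullcline intercepts: K1/α12 = 812/0.668 = 1220 > K2 = 62.5; K2/α21 = 62.5/0.404 = 155 < K1 = 812.
Since the inequalities point opposite ways, species 1 can invade but species 2 cannot.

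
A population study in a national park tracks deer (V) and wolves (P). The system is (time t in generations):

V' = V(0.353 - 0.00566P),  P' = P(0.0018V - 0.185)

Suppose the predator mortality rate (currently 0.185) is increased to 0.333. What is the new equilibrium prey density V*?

V* ≈ 185

At the interior fixed point, setting dP/dt = 0 with P > 0 fixes V* = (predator death rate)/(VP coefficient) — independent of the other coefficients.
With the change, V* = 0.333/0.0018 = 185; it rises from 103.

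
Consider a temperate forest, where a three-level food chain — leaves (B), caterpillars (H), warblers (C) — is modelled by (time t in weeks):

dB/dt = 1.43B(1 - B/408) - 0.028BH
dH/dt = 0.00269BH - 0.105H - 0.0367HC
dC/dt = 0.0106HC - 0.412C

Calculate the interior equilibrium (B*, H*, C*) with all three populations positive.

B* ≈ 97.5, H* ≈ 38.9, C* ≈ 4.28

From dC/dt = 0: 0.0106H* = 0.412, so H* = 38.9.
From dB/dt = 0: 1.43(1 - B*/408) = 0.028·38.9, giving B* = 408·(1 - 0.761) = 97.5.
From dH/dt = 0: 0.00269·97.5 - 0.105 = 0.0367C*, so C* = 0.157/0.0367 = 4.28.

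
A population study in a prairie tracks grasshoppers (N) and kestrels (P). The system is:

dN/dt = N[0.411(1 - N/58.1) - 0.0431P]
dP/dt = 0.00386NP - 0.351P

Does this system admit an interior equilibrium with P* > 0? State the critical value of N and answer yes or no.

The predator equation gives dP/dt > 0 only when N > 0.351/0.00386 = 90.9.
Without the predator, N → K = 58.1. Since 58.1 < 90.9, the predator cannot invade.

Threshold N = 90.9; K < 90.9, so no, the predator goes extinct.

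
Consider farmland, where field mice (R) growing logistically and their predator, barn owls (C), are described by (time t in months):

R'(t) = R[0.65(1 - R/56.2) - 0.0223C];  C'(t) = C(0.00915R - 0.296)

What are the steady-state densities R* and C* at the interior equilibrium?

R* ≈ 32.3, C* ≈ 12.4

From dC/dt = 0 with C > 0: 0.00915R* = 0.296, so R* = 32.3.
Substitute into dR/dt = 0: 0.65(1 - 32.3/56.2) = 0.0223C*.
The bracket is 0.424, giving C* = 0.276/0.0223 = 12.4.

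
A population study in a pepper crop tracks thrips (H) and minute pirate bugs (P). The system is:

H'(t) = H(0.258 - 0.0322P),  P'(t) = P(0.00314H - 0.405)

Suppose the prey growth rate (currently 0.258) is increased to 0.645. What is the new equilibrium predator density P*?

At the interior fixed point, setting dH/dt = 0 with H > 0 fixes P* = (prey growth rate)/(HP coefficient) — independent of the other coefficients.
With the change, P* = 0.645/0.0322 = 20; it rises from 8.01.

P* ≈ 20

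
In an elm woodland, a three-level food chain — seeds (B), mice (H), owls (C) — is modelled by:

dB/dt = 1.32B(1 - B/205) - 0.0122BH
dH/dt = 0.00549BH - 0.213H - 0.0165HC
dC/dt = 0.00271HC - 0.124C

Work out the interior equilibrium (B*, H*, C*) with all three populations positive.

From dC/dt = 0: 0.00271H* = 0.124, so H* = 45.8.
From dB/dt = 0: 1.32(1 - B*/205) = 0.0122·45.8, giving B* = 205·(1 - 0.423) = 118.
From dH/dt = 0: 0.00549·118 - 0.213 = 0.0165C*, so C* = 0.436/0.0165 = 26.5.

B* ≈ 118, H* ≈ 45.8, C* ≈ 26.5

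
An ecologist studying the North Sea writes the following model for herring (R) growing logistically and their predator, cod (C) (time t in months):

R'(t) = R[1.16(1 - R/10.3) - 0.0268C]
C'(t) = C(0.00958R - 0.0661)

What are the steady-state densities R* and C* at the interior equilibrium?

R* ≈ 6.9, C* ≈ 14.3

From dC/dt = 0 with C > 0: 0.00958R* = 0.0661, so R* = 6.9.
Substitute into dR/dt = 0: 1.16(1 - 6.9/10.3) = 0.0268C*.
The bracket is 0.33, giving C* = 0.383/0.0268 = 14.3.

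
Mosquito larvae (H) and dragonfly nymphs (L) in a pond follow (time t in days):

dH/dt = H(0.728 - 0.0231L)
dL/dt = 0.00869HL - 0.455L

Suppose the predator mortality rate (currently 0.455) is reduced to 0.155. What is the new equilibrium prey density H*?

At the interior fixed point, setting dL/dt = 0 with L > 0 fixes H* = (predator death rate)/(HL coefficient) — independent of the other coefficients.
With the change, H* = 0.155/0.00869 = 17.8; it falls from 52.4.

H* ≈ 17.8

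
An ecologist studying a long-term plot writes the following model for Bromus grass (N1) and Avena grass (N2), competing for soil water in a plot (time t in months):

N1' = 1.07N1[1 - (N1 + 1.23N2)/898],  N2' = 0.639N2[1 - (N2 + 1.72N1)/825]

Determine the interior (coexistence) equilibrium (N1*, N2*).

N1* ≈ 105, N2* ≈ 645

Setting both brackets to zero gives the nullclines N1 + 1.23N2 = 898 and 1.72N1 + N2 = 825.
Substituting N2 = 825 - 1.72N1 into the first: N1(1 - 1.23·1.72) = 898 - 1.23·825.
So N1* = -117/-1.12 = 105, and then N2* = 825 - 1.72·105 = 645.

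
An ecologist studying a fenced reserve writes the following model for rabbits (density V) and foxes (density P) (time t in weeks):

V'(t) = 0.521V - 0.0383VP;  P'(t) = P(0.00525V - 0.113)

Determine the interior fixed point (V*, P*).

V* ≈ 21.5, P* ≈ 13.6

Set dP/dt = 0 with P > 0: 0.00525V - 0.113 = 0, so V* = 0.113/0.00525 = 21.5.
Set dV/dt = 0 with V > 0: 0.521 - 0.0383P = 0, so P* = 0.521/0.0383 = 13.6.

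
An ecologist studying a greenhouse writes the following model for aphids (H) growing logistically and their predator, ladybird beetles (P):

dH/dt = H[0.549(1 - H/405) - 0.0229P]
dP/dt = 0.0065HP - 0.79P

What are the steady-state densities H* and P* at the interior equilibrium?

From dP/dt = 0 with P > 0: 0.0065H* = 0.79, so H* = 122.
Substitute into dH/dt = 0: 0.549(1 - 122/405) = 0.0229P*.
The bracket is 0.7, giving P* = 0.384/0.0229 = 16.8.

H* ≈ 122, P* ≈ 16.8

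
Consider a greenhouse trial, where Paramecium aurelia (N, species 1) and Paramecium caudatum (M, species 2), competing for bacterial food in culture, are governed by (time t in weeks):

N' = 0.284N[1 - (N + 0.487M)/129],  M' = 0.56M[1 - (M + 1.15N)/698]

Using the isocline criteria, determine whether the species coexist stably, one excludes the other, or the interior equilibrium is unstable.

Compare the nullcline intercepts: K1/α12 = 129/0.487 = 265 < K2 = 698; K2/α21 = 698/1.15 = 607 > K1 = 129.
Since the inequalities point opposite ways, species 2 can invade but species 1 cannot.

species 2 excludes species 1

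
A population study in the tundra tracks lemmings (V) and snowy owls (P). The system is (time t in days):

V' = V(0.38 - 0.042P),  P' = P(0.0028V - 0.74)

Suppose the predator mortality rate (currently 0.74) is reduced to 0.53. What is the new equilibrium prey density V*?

V* ≈ 189

At the interior fixed point, setting dP/dt = 0 with P > 0 fixes V* = (predator death rate)/(VP coefficient) — independent of the other coefficients.
With the change, V* = 0.53/0.0028 = 189; it falls from 264.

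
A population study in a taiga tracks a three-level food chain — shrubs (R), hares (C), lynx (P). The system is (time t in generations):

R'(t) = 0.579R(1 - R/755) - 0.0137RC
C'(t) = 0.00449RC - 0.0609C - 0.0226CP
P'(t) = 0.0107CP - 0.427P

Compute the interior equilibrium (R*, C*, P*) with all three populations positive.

R* ≈ 42.1, C* ≈ 39.9, P* ≈ 5.67

From dP/dt = 0: 0.0107C* = 0.427, so C* = 39.9.
From dR/dt = 0: 0.579(1 - R*/755) = 0.0137·39.9, giving R* = 755·(1 - 0.944) = 42.1.
From dC/dt = 0: 0.00449·42.1 - 0.0609 = 0.0226P*, so P* = 0.128/0.0226 = 5.67.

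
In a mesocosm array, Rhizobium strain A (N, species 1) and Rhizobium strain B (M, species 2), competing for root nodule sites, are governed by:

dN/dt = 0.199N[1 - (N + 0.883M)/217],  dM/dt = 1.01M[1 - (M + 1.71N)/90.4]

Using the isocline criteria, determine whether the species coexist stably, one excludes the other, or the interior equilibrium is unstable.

species 1 excludes species 2

Compare the nullcline intercepts: K1/α12 = 217/0.883 = 246 > K2 = 90.4; K2/α21 = 90.4/1.71 = 52.9 < K1 = 217.
Since the inequalities point opposite ways, species 1 can invade but species 2 cannot.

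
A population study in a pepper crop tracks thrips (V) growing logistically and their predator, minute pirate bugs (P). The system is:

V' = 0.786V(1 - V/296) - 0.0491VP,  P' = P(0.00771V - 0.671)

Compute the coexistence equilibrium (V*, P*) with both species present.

V* ≈ 87, P* ≈ 11.3

From dP/dt = 0 with P > 0: 0.00771V* = 0.671, so V* = 87.
Substitute into dV/dt = 0: 0.786(1 - 87/296) = 0.0491P*.
The bracket is 0.706, giving P* = 0.555/0.0491 = 11.3.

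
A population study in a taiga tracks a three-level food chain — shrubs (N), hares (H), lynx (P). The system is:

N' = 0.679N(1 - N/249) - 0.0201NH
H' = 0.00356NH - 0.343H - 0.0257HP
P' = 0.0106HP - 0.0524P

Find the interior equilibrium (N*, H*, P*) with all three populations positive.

From dP/dt = 0: 0.0106H* = 0.0524, so H* = 4.94.
From dN/dt = 0: 0.679(1 - N*/249) = 0.0201·4.94, giving N* = 249·(1 - 0.146) = 213.
From dH/dt = 0: 0.00356·213 - 0.343 = 0.0257P*, so P* = 0.414/0.0257 = 16.1.

N* ≈ 213, H* ≈ 4.94, P* ≈ 16.1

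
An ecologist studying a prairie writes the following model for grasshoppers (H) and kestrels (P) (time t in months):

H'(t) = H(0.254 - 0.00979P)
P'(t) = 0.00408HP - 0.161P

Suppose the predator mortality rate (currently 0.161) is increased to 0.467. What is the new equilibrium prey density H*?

At the interior fixed point, setting dP/dt = 0 with P > 0 fixes H* = (predator death rate)/(HP coefficient) — independent of the other coefficients.
With the change, H* = 0.467/0.00408 = 114; it rises from 39.5.

H* ≈ 114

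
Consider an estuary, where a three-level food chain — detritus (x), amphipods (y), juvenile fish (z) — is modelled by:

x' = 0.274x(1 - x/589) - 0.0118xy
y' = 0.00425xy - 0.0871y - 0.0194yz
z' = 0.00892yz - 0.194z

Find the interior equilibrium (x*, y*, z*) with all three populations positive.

x* ≈ 37.3, y* ≈ 21.7, z* ≈ 3.69

From dz/dt = 0: 0.00892y* = 0.194, so y* = 21.7.
From dx/dt = 0: 0.274(1 - x*/589) = 0.0118·21.7, giving x* = 589·(1 - 0.937) = 37.3.
From dy/dt = 0: 0.00425·37.3 - 0.0871 = 0.0194z*, so z* = 0.0715/0.0194 = 3.69.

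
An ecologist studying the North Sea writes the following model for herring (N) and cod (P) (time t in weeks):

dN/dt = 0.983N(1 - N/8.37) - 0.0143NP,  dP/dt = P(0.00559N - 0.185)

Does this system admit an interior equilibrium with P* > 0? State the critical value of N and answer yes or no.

Threshold N = 33.1; K < 33.1, so no, the predator goes extinct.

The predator equation gives dP/dt > 0 only when N > 0.185/0.00559 = 33.1.
Without the predator, N → K = 8.37. Since 8.37 < 33.1, the predator cannot invade.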